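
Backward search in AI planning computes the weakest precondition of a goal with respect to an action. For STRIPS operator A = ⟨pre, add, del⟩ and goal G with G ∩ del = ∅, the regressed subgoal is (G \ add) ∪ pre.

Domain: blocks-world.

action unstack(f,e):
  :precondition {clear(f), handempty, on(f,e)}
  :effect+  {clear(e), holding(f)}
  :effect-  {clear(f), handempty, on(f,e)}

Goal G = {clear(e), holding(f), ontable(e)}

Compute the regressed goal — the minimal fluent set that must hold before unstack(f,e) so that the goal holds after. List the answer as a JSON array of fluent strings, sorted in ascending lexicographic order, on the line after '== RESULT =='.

Compute (G \ add) ∪ pre:
  G ∩ del = {}  (empty — regression defined)
  G \ add = {clear(e), holding(f), ontable(e)} \ {clear(e), holding(f)} = {ontable(e)}
  ∪ pre   = {ontable(e)} ∪ {clear(f), handempty, on(f,e)}
          = {clear(f), handempty, on(f,e), ontable(e)}

== RESULT ==
["clear(f)", "handempty", "on(f,e)", "ontable(e)"]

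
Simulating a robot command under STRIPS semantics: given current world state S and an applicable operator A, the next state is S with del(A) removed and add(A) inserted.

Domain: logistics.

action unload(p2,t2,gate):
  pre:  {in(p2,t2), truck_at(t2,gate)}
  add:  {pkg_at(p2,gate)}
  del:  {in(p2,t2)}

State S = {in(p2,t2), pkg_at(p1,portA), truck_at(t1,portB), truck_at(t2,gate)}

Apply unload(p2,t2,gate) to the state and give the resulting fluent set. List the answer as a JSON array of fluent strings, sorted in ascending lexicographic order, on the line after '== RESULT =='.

Compute (S \ del) ∪ add:
  pre ⊆ S: {in(p2,t2), truck_at(t2,gate)} ⊆ S  — applicable
  S \ del = {pkg_at(p1,portA), truck_at(t1,portB), truck_at(t2,gate)}
  ∪ add   = {pkg_at(p1,portA), pkg_at(p2,gate), truck_at(t1,portB), truck_at(t2,gate)}

== RESULT ==
["pkg_at(p1,portA)", "pkg_at(p2,gate)", "truck_at(t1,portB)", "truck_at(t2,gate)"]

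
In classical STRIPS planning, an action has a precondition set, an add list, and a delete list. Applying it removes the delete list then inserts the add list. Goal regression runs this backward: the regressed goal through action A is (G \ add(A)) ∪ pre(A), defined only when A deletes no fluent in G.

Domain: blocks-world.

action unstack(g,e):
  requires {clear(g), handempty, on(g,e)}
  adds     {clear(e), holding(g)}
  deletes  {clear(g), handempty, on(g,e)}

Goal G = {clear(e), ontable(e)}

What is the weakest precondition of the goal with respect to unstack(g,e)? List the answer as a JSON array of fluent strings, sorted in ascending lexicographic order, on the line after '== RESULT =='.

Compute (G \ add) ∪ pre:
  G ∩ del = {}  (empty — regression defined)
  G \ add = {clear(e), ontable(e)} \ {clear(e), holding(g)} = {ontable(e)}
  ∪ pre   = {ontable(e)} ∪ {clear(g), handempty, on(g,e)}
          = {clear(g), handempty, on(g,e), ontable(e)}

== RESULT ==
["clear(g)", "handempty", "on(g,e)", "ontable(e)"]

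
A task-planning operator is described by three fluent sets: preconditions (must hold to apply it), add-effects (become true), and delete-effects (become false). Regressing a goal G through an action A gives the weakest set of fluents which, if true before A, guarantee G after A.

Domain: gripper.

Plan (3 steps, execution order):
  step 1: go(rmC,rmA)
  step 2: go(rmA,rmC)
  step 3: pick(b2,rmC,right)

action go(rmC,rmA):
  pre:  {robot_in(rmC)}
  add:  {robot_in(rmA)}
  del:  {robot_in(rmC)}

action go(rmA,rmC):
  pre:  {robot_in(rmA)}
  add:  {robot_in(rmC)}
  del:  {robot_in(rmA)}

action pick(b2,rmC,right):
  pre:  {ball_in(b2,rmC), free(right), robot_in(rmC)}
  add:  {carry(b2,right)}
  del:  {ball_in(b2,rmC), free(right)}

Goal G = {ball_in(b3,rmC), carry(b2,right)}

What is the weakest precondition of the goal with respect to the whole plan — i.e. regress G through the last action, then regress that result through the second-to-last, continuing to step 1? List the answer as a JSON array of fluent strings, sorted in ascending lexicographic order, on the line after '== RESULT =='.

Work backward from the goal:
  through step 3 (pick(b2,rmC,right)): drop {carry(b2,right)}, keep {ball_in(b3,rmC)}, require {ball_in(b2,rmC), free(right), robot_in(rmC)}
    → {ball_in(b2,rmC), ball_in(b3,rmC), free(right), robot_in(rmC)}
  through step 2 (go(rmA,rmC)): drop {robot_in(rmC)}, keep {ball_in(b2,rmC), ball_in(b3,rmC), free(right)}, require {robot_in(rmA)}
    → {ball_in(b2,rmC), ball_in(b3,rmC), free(right), robot_in(rmA)}
  through step 1 (go(rmC,rmA)): drop {robot_in(rmA)}, keep {ball_in(b2,rmC), ball_in(b3,rmC), free(right)}, require {robot_in(rmC)}
    → {ball_in(b2,rmC), ball_in(b3,rmC), free(right), robot_in(rmC)}

== RESULT ==
["ball_in(b2,rmC)", "ball_in(b3,rmC)", "free(right)", "robot_in(rmC)"]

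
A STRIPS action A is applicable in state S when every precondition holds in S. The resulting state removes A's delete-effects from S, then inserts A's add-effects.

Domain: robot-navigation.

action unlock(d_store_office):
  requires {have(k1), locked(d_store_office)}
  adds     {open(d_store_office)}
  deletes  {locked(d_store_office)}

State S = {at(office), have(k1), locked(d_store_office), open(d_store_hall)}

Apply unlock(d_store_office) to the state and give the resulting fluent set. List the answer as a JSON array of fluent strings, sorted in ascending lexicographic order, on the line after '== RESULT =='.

Progress:
  pre ⊆ S: {have(k1), locked(d_store_office)} ⊆ S  — applicable
  S \ del = {at(office), have(k1), open(d_store_hall)}
  ∪ add   = {at(office), have(k1), open(d_store_hall), open(d_store_office)}

== RESULT ==
["at(office)", "have(k1)", "open(d_store_hall)", "open(d_store_office)"]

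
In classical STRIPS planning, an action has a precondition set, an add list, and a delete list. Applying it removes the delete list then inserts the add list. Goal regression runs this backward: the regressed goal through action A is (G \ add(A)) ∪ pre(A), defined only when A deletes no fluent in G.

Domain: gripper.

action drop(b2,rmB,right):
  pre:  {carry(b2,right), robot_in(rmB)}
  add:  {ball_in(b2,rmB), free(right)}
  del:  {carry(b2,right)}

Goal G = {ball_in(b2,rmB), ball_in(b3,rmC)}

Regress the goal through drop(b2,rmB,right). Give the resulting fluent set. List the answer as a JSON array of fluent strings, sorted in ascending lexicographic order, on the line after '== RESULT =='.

Compute (G \ add) ∪ pre:
  G ∩ del = {}  (empty — regression defined)
  G \ add = {ball_in(b2,rmB), ball_in(b3,rmC)} \ {ball_in(b2,rmB), free(right)} = {ball_in(b3,rmC)}
  ∪ pre   = {ball_in(b3,rmC)} ∪ {carry(b2,right), robot_in(rmB)}
          = {ball_in(b3,rmC), carry(b2,right), robot_in(rmB)}

== RESULT ==
["ball_in(b3,rmC)", "carry(b2,right)", "robot_in(rmB)"]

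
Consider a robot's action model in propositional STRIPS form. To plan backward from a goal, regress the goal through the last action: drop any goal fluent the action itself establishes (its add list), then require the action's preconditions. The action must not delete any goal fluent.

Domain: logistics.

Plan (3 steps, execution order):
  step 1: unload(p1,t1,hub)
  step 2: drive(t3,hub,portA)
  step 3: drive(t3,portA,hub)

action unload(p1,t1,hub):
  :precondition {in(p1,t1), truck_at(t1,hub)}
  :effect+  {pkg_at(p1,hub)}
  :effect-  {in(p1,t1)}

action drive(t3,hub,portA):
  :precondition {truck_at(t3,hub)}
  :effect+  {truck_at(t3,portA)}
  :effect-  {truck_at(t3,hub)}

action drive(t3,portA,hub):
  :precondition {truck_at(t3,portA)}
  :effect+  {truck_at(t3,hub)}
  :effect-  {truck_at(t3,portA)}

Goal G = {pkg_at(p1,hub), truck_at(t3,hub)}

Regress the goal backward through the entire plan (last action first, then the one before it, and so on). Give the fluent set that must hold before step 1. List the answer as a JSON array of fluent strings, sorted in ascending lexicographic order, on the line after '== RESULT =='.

Work backward from the goal:
  through step 3 (drive(t3,portA,hub)): drop {truck_at(t3,hub)}, keep {pkg_at(p1,hub)}, require {truck_at(t3,portA)}
    → {pkg_at(p1,hub), truck_at(t3,portA)}
  through step 2 (drive(t3,hub,portA)): drop {truck_at(t3,portA)}, keep {pkg_at(p1,hub)}, require {truck_at(t3,hub)}
    → {pkg_at(p1,hub), truck_at(t3,hub)}
  through step 1 (unload(p1,t1,hub)): drop {pkg_at(p1,hub)}, keep {truck_at(t3,hub)}, require {in(p1,t1), truck_at(t1,hub)}
    → {in(p1,t1), truck_at(t1,hub), truck_at(t3,hub)}

== RESULT ==
["in(p1,t1)", "truck_at(t1,hub)", "truck_at(t3,hub)"]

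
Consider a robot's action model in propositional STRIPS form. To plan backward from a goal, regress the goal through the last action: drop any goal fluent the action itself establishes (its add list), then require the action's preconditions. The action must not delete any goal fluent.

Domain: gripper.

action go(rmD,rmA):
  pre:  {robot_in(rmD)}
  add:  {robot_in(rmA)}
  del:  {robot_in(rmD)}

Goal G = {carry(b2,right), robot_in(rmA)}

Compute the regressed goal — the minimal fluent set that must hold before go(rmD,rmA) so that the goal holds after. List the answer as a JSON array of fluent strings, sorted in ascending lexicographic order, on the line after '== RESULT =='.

Regress:
  G ∩ del = {}  (empty — regression defined)
  G \ add = {carry(b2,right), robot_in(rmA)} \ {robot_in(rmA)} = {carry(b2,right)}
  ∪ pre   = {carry(b2,right)} ∪ {robot_in(rmD)}
          = {carry(b2,right), robot_in(rmD)}

== RESULT ==
["carry(b2,right)", "robot_in(rmD)"]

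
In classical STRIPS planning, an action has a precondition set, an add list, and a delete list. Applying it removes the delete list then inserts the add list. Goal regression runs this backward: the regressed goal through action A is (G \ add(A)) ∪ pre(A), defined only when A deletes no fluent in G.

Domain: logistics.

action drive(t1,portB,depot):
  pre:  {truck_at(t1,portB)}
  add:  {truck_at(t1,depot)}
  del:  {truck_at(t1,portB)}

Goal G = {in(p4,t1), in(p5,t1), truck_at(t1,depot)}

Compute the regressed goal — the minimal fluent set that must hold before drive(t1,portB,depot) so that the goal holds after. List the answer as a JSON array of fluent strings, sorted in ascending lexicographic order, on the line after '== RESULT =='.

Compute (G \ add) ∪ pre:
  G ∩ del = {}  (empty — regression defined)
  G \ add = {in(p4,t1), in(p5,t1), truck_at(t1,depot)} \ {truck_at(t1,depot)} = {in(p4,t1), in(p5,t1)}
  ∪ pre   = {in(p4,t1), in(p5,t1)} ∪ {truck_at(t1,portB)}
          = {in(p4,t1), in(p5,t1), truck_at(t1,portB)}

== RESULT ==
["in(p4,t1)", "in(p5,t1)", "truck_at(t1,portB)"]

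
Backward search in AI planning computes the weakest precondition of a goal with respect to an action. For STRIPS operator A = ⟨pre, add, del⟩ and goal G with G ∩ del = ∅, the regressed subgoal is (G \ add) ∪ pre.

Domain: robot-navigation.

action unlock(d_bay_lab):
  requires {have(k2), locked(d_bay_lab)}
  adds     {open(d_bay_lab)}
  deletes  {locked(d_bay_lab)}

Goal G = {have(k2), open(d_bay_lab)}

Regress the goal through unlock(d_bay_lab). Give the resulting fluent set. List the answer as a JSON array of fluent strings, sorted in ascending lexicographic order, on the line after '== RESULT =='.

Regress:
  G ∩ del = {}  (empty — regression defined)
  G \ add = {have(k2), open(d_bay_lab)} \ {open(d_bay_lab)} = {have(k2)}
  ∪ pre   = {have(k2)} ∪ {have(k2), locked(d_bay_lab)}
          = {have(k2), locked(d_bay_lab)}

== RESULT ==
["have(k2)", "locked(d_bay_lab)"]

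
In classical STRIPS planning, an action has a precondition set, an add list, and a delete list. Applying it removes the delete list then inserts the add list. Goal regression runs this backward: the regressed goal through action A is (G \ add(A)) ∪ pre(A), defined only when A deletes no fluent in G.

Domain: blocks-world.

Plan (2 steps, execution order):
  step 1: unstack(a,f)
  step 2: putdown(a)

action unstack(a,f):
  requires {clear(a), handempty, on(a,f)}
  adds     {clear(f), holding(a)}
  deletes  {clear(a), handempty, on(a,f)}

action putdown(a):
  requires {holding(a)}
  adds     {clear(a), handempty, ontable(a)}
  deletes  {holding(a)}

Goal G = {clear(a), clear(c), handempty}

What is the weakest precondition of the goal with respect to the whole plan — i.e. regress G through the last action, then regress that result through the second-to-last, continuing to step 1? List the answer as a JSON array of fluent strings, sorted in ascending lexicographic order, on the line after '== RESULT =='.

Regress step by step:
  through step 2 (putdown(a)): drop {clear(a), handempty}, keep {clear(c)}, require {holding(a)}
    → {clear(c), holding(a)}
  through step 1 (unstack(a,f)): drop {holding(a)}, keep {clear(c)}, require {clear(a), handempty, on(a,f)}
    → {clear(a), clear(c), handempty, on(a,f)}

== RESULT ==
["clear(a)", "clear(c)", "handempty", "on(a,f)"]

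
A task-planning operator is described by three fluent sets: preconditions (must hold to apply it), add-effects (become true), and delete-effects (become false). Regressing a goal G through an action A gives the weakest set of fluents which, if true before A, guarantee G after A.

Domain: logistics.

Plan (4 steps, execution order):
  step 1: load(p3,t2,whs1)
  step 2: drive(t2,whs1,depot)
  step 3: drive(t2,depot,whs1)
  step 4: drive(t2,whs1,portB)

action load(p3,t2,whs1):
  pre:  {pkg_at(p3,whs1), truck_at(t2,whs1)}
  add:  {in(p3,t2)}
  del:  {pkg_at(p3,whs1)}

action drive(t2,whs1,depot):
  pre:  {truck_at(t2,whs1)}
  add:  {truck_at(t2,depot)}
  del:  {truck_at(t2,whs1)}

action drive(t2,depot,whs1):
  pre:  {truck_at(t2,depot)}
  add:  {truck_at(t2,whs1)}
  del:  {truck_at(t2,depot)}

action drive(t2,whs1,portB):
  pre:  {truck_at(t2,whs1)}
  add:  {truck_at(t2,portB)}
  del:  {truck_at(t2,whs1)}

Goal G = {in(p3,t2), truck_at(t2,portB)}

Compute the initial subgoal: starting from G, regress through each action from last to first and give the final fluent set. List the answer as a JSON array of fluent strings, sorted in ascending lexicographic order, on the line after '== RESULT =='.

Work backward from the goal:
  through step 4 (drive(t2,whs1,portB)): drop {truck_at(t2,portB)}, keep {in(p3,t2)}, require {truck_at(t2,whs1)}
    → {in(p3,t2), truck_at(t2,whs1)}
  through step 3 (drive(t2,depot,whs1)): drop {truck_at(t2,whs1)}, keep {in(p3,t2)}, require {truck_at(t2,depot)}
    → {in(p3,t2), truck_at(t2,depot)}
  through step 2 (drive(t2,whs1,depot)): drop {truck_at(t2,depot)}, keep {in(p3,t2)}, require {truck_at(t2,whs1)}
    → {in(p3,t2), truck_at(t2,whs1)}
  through step 1 (load(p3,t2,whs1)): drop {in(p3,t2)}, keep {truck_at(t2,whs1)}, require {pkg_at(p3,whs1), truck_at(t2,whs1)}
    → {pkg_at(p3,whs1), truck_at(t2,whs1)}

== RESULT ==
["pkg_at(p3,whs1)", "truck_at(t2,whs1)"]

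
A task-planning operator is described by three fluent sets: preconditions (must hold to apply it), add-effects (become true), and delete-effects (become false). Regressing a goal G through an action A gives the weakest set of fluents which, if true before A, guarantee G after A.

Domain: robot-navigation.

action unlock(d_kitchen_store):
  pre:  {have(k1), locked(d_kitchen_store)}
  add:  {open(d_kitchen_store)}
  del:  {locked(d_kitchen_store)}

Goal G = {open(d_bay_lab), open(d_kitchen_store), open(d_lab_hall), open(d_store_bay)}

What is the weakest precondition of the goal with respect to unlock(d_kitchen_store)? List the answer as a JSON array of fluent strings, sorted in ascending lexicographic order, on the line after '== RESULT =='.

Compute (G \ add) ∪ pre:
  G ∩ del = {}  (empty — regression defined)
  G \ add = {open(d_bay_lab), open(d_kitchen_store), open(d_lab_hall), open(d_store_bay)} \ {open(d_kitchen_store)} = {open(d_bay_lab), open(d_lab_hall), open(d_store_bay)}
  ∪ pre   = {open(d_bay_lab), open(d_lab_hall), open(d_store_bay)} ∪ {have(k1), locked(d_kitchen_store)}
          = {have(k1), locked(d_kitchen_store), open(d_bay_lab), open(d_lab_hall), open(d_store_bay)}

== RESULT ==
["have(k1)", "locked(d_kitchen_store)", "open(d_bay_lab)", "open(d_lab_hall)", "open(d_store_bay)"]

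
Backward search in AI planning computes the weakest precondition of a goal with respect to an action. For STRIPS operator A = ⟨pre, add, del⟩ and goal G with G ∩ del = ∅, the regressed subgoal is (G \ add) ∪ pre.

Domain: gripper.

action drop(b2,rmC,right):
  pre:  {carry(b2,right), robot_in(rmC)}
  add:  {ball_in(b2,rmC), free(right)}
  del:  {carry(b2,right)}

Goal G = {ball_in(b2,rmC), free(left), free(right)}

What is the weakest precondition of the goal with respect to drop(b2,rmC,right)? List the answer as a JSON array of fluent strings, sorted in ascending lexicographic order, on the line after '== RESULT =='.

Regress:
  G ∩ del = {}  (empty — regression defined)
  G \ add = {ball_in(b2,rmC), free(left), free(right)} \ {ball_in(b2,rmC), free(right)} = {free(left)}
  ∪ pre   = {free(left)} ∪ {carry(b2,right), robot_in(rmC)}
          = {carry(b2,right), free(left), robot_in(rmC)}

== RESULT ==
["carry(b2,right)", "free(left)", "robot_in(rmC)"]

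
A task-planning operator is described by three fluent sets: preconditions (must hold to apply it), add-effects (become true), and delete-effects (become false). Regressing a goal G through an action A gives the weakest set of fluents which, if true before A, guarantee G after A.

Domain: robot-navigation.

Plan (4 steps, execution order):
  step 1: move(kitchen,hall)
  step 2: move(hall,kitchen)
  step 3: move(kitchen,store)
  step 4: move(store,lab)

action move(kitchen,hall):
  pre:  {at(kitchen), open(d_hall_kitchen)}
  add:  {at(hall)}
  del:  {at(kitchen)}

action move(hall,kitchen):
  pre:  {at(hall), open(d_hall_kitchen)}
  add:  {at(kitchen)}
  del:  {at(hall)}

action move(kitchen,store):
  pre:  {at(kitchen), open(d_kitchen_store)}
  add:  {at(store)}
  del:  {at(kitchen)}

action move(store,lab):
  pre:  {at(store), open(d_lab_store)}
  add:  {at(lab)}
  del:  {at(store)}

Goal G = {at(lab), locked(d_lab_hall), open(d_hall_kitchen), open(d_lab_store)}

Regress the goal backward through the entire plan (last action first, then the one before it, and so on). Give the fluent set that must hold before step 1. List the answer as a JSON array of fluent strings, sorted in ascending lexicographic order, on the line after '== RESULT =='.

Work backward from the goal:
  through step 4 (move(store,lab)): drop {at(lab)}, keep {locked(d_lab_hall), open(d_hall_kitchen), open(d_lab_store)}, require {at(store), open(d_lab_store)}
    → {at(store), locked(d_lab_hall), open(d_hall_kitchen), open(d_lab_store)}
  through step 3 (move(kitchen,store)): drop {at(store)}, keep {locked(d_lab_hall), open(d_hall_kitchen), open(d_lab_store)}, require {at(kitchen), open(d_kitchen_store)}
    → {at(kitchen), locked(d_lab_hall), open(d_hall_kitchen), open(d_kitchen_store), open(d_lab_store)}
  through step 2 (move(hall,kitchen)): drop {at(kitchen)}, keep {locked(d_lab_hall), open(d_hall_kitchen), open(d_kitchen_store), open(d_lab_store)}, require {at(hall), open(d_hall_kitchen)}
    → {at(hall), locked(d_lab_hall), open(d_hall_kitchen), open(d_kitchen_store), open(d_lab_store)}
  through step 1 (move(kitchen,hall)): drop {at(hall)}, keep {locked(d_lab_hall), open(d_hall_kitchen), open(d_kitchen_store), open(d_lab_store)}, require {at(kitchen), open(d_hall_kitchen)}
    → {at(kitchen), locked(d_lab_hall), open(d_hall_kitchen), open(d_kitchen_store), open(d_lab_store)}

== RESULT ==
["at(kitchen)", "locked(d_lab_hall)", "open(d_hall_kitchen)", "open(d_kitchen_store)", "open(d_lab_store)"]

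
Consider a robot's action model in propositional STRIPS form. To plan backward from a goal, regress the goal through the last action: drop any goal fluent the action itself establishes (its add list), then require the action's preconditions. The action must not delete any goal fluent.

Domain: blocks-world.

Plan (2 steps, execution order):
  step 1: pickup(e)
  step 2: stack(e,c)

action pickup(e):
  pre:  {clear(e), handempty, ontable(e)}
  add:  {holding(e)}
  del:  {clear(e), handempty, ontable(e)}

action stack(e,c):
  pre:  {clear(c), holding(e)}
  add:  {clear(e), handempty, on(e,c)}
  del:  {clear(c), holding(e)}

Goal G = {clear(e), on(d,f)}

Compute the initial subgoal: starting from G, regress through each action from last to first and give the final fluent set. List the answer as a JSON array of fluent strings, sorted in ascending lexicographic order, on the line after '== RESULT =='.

Regress step by step:
  through step 2 (stack(e,c)): drop {clear(e)}, keep {on(d,f)}, require {clear(c), holding(e)}
    → {clear(c), holding(e), on(d,f)}
  through step 1 (pickup(e)): drop {holding(e)}, keep {clear(c), on(d,f)}, require {clear(e), handempty, ontable(e)}
    → {clear(c), clear(e), handempty, on(d,f), ontable(e)}

== RESULT ==
["clear(c)", "clear(e)", "handempty", "on(d,f)", "ontable(e)"]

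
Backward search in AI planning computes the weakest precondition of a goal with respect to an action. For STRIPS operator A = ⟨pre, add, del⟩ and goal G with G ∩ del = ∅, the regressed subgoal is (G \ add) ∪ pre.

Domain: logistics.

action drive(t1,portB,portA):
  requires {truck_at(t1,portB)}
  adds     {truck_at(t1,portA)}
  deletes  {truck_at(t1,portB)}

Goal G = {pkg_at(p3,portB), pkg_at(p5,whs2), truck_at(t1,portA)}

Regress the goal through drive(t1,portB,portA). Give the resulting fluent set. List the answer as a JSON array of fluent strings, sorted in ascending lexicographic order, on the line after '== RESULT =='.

Compute (G \ add) ∪ pre:
  G ∩ del = {}  (empty — regression defined)
  G \ add = {pkg_at(p3,portB), pkg_at(p5,whs2), truck_at(t1,portA)} \ {truck_at(t1,portA)} = {pkg_at(p3,portB), pkg_at(p5,whs2)}
  ∪ pre   = {pkg_at(p3,portB), pkg_at(p5,whs2)} ∪ {truck_at(t1,portB)}
          = {pkg_at(p3,portB), pkg_at(p5,whs2), truck_at(t1,portB)}

== RESULT ==
["pkg_at(p3,portB)", "pkg_at(p5,whs2)", "truck_at(t1,portB)"]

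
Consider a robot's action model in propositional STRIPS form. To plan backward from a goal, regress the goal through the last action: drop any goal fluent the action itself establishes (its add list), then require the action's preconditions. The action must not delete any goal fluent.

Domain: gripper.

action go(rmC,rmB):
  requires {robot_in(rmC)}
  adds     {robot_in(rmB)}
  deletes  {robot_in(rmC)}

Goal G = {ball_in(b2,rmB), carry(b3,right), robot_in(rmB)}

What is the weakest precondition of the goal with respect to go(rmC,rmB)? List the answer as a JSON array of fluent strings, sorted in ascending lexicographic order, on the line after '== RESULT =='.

Regress:
  G ∩ del = {}  (empty — regression defined)
  G \ add = {ball_in(b2,rmB), carry(b3,right), robot_in(rmB)} \ {robot_in(rmB)} = {ball_in(b2,rmB), carry(b3,right)}
  ∪ pre   = {ball_in(b2,rmB), carry(b3,right)} ∪ {robot_in(rmC)}
          = {ball_in(b2,rmB), carry(b3,right), robot_in(rmC)}

== RESULT ==
["ball_in(b2,rmB)", "carry(b3,right)", "robot_in(rmC)"]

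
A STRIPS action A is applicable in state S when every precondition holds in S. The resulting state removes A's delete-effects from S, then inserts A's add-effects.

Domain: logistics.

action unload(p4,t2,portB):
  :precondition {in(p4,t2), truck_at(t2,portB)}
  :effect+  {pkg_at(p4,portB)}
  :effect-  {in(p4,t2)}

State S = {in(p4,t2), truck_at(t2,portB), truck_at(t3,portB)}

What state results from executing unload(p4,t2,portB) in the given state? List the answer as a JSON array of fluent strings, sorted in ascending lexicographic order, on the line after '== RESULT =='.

Progress:
  pre ⊆ S: {in(p4,t2), truck_at(t2,portB)} ⊆ S  — applicable
  S \ del = {truck_at(t2,portB), truck_at(t3,portB)}
  ∪ add   = {pkg_at(p4,portB), truck_at(t2,portB), truck_at(t3,portB)}

== RESULT ==
["pkg_at(p4,portB)", "truck_at(t2,portB)", "truck_at(t3,portB)"]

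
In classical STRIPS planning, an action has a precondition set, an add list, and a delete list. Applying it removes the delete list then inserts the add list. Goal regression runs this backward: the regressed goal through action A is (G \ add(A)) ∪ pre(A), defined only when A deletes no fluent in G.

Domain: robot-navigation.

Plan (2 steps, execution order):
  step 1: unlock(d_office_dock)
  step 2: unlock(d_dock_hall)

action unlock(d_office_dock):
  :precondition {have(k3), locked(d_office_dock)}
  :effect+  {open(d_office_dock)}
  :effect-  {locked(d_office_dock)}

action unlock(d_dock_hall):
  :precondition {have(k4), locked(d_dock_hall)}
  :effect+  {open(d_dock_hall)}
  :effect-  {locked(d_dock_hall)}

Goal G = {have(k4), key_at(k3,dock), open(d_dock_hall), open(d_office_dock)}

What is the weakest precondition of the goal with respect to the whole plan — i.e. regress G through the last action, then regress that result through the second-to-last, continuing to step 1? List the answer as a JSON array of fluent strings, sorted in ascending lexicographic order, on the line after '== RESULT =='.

Work backward from the goal:
  through step 2 (unlock(d_dock_hall)): drop {open(d_dock_hall)}, keep {have(k4), key_at(k3,dock), open(d_office_dock)}, require {have(k4), locked(d_dock_hall)}
    → {have(k4), key_at(k3,dock), locked(d_dock_hall), open(d_office_dock)}
  through step 1 (unlock(d_office_dock)): drop {open(d_office_dock)}, keep {have(k4), key_at(k3,dock), locked(d_dock_hall)}, require {have(k3), locked(d_office_dock)}
    → {have(k3), have(k4), key_at(k3,dock), locked(d_dock_hall), locked(d_office_dock)}

== RESULT ==
["have(k3)", "have(k4)", "key_at(k3,dock)", "locked(d_dock_hall)", "locked(d_office_dock)"]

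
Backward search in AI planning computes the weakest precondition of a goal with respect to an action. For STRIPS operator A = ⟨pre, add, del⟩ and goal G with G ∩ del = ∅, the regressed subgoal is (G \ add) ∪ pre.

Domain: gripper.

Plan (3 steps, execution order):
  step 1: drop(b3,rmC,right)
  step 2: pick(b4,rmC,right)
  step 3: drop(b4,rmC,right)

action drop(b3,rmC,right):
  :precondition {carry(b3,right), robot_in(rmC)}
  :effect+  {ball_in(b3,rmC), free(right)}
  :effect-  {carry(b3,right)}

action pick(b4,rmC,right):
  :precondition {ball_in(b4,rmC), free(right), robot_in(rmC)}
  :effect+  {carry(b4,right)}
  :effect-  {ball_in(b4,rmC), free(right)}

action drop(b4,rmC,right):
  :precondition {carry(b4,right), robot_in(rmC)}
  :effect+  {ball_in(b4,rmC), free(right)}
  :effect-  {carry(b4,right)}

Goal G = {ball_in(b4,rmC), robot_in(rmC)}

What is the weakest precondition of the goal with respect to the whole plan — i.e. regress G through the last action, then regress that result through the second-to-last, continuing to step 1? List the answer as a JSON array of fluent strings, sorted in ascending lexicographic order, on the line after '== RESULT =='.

Regress step by step:
  through step 3 (drop(b4,rmC,right)): drop {ball_in(b4,rmC)}, keep {robot_in(rmC)}, require {carry(b4,right), robot_in(rmC)}
    → {carry(b4,right), robot_in(rmC)}
  through step 2 (pick(b4,rmC,right)): drop {carry(b4,right)}, keep {robot_in(rmC)}, require {ball_in(b4,rmC), free(right), robot_in(rmC)}
    → {ball_in(b4,rmC), free(right), robot_in(rmC)}
  through step 1 (drop(b3,rmC,right)): drop {free(right)}, keep {ball_in(b4,rmC), robot_in(rmC)}, require {carry(b3,right), robot_in(rmC)}
    → {ball_in(b4,rmC), carry(b3,right), robot_in(rmC)}

== RESULT ==
["ball_in(b4,rmC)", "carry(b3,right)", "robot_in(rmC)"]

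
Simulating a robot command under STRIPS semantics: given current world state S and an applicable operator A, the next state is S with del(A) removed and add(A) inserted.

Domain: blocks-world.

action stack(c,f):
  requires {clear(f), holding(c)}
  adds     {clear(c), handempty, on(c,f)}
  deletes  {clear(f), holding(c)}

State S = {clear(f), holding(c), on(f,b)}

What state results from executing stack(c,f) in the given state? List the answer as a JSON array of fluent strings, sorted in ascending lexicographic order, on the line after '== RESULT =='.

Progress:
  pre ⊆ S: {clear(f), holding(c)} ⊆ S  — applicable
  S \ del = {on(f,b)}
  ∪ add   = {clear(c), handempty, on(c,f), on(f,b)}

== RESULT ==
["clear(c)", "handempty", "on(c,f)", "on(f,b)"]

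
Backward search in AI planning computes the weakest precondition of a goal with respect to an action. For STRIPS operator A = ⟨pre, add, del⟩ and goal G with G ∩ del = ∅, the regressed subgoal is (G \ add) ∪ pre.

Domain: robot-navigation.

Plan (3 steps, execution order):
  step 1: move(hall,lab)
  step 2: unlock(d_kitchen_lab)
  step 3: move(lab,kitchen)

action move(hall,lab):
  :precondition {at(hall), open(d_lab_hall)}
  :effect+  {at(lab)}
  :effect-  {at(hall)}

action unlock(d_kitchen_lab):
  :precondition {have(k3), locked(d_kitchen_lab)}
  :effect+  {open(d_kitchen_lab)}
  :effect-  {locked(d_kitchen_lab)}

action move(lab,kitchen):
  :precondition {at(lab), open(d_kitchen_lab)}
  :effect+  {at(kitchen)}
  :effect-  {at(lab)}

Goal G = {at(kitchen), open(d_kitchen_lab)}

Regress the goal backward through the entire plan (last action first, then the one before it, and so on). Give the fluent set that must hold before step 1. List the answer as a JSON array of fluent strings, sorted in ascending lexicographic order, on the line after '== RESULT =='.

Regress step by step:
  through step 3 (move(lab,kitchen)): drop {at(kitchen)}, keep {open(d_kitchen_lab)}, require {at(lab), open(d_kitchen_lab)}
    → {at(lab), open(d_kitchen_lab)}
  through step 2 (unlock(d_kitchen_lab)): drop {open(d_kitchen_lab)}, keep {at(lab)}, require {have(k3), locked(d_kitchen_lab)}
    → {at(lab), have(k3), locked(d_kitchen_lab)}
  through step 1 (move(hall,lab)): drop {at(lab)}, keep {have(k3), locked(d_kitchen_lab)}, require {at(hall), open(d_lab_hall)}
    → {at(hall), have(k3), locked(d_kitchen_lab), open(d_lab_hall)}

== RESULT ==
["at(hall)", "have(k3)", "locked(d_kitchen_lab)", "open(d_lab_hall)"]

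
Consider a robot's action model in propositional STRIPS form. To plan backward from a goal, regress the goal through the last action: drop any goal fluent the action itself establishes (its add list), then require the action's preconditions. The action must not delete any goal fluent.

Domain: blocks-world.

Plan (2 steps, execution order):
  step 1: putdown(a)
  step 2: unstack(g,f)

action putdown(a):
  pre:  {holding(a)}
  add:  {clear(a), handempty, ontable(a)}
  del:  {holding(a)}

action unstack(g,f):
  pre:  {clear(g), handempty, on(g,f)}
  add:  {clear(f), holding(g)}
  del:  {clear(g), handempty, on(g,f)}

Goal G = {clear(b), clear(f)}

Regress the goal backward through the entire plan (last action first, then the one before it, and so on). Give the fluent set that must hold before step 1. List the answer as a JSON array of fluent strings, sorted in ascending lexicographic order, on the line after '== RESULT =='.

Regress step by step:
  through step 2 (unstack(g,f)): drop {clear(f)}, keep {clear(b)}, require {clear(g), handempty, on(g,f)}
    → {clear(b), clear(g), handempty, on(g,f)}
  through step 1 (putdown(a)): drop {handempty}, keep {clear(b), clear(g), on(g,f)}, require {holding(a)}
    → {clear(b), clear(g), holding(a), on(g,f)}

== RESULT ==
["clear(b)", "clear(g)", "holding(a)", "on(g,f)"]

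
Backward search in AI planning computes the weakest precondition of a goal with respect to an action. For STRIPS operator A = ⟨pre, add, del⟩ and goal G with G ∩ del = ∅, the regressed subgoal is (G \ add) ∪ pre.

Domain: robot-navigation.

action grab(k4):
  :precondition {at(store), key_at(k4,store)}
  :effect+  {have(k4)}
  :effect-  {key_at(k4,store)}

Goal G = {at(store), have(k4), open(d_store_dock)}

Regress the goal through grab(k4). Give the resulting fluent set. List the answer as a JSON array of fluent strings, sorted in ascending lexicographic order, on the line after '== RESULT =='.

Regress:
  G ∩ del = {}  (empty — regression defined)
  G \ add = {at(store), have(k4), open(d_store_dock)} \ {have(k4)} = {at(store), open(d_store_dock)}
  ∪ pre   = {at(store), open(d_store_dock)} ∪ {at(store), key_at(k4,store)}
          = {at(store), key_at(k4,store), open(d_store_dock)}

== RESULT ==
["at(store)", "key_at(k4,store)", "open(d_store_dock)"]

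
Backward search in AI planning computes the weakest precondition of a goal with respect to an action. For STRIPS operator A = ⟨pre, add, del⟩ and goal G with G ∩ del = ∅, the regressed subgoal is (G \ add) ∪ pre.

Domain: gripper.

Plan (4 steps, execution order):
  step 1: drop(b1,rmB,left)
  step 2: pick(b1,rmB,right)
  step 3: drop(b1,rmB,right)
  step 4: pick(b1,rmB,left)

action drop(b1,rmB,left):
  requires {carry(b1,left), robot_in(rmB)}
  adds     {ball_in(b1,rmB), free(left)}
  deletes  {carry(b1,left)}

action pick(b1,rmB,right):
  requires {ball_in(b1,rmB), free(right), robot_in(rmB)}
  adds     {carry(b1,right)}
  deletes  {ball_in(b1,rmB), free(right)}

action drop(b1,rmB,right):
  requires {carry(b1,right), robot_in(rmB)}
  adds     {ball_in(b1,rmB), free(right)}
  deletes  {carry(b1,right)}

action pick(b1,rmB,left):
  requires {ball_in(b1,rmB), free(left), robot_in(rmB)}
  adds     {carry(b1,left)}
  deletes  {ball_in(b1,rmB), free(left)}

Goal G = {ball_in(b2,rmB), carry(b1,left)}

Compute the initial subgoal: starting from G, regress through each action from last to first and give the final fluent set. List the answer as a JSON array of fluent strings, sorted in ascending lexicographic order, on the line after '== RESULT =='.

Work backward from the goal:
  through step 4 (pick(b1,rmB,left)): drop {carry(b1,left)}, keep {ball_in(b2,rmB)}, require {ball_in(b1,rmB), free(left), robot_in(rmB)}
    → {ball_in(b1,rmB), ball_in(b2,rmB), free(left), robot_in(rmB)}
  through step 3 (drop(b1,rmB,right)): drop {ball_in(b1,rmB)}, keep {ball_in(b2,rmB), free(left), robot_in(rmB)}, require {carry(b1,right), robot_in(rmB)}
    → {ball_in(b2,rmB), carry(b1,right), free(left), robot_in(rmB)}
  through step 2 (pick(b1,rmB,right)): drop {carry(b1,right)}, keep {ball_in(b2,rmB), free(left), robot_in(rmB)}, require {ball_in(b1,rmB), free(right), robot_in(rmB)}
    → {ball_in(b1,rmB), ball_in(b2,rmB), free(left), free(right), robot_in(rmB)}
  through step 1 (drop(b1,rmB,left)): drop {ball_in(b1,rmB), free(left)}, keep {ball_in(b2,rmB), free(right), robot_in(rmB)}, require {carry(b1,left), robot_in(rmB)}
    → {ball_in(b2,rmB), carry(b1,left), free(right), robot_in(rmB)}

== RESULT ==
["ball_in(b2,rmB)", "carry(b1,left)", "free(right)", "robot_in(rmB)"]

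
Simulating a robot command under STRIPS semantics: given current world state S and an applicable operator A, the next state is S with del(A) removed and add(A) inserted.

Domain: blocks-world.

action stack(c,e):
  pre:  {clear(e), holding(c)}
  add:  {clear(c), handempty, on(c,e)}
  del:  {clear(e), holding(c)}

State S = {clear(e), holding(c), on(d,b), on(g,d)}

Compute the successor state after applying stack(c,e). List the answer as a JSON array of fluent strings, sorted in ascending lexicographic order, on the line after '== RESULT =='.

Progress:
  pre ⊆ S: {clear(e), holding(c)} ⊆ S  — applicable
  S \ del = {on(d,b), on(g,d)}
  ∪ add   = {clear(c), handempty, on(c,e), on(d,b), on(g,d)}

== RESULT ==
["clear(c)", "handempty", "on(c,e)", "on(d,b)", "on(g,d)"]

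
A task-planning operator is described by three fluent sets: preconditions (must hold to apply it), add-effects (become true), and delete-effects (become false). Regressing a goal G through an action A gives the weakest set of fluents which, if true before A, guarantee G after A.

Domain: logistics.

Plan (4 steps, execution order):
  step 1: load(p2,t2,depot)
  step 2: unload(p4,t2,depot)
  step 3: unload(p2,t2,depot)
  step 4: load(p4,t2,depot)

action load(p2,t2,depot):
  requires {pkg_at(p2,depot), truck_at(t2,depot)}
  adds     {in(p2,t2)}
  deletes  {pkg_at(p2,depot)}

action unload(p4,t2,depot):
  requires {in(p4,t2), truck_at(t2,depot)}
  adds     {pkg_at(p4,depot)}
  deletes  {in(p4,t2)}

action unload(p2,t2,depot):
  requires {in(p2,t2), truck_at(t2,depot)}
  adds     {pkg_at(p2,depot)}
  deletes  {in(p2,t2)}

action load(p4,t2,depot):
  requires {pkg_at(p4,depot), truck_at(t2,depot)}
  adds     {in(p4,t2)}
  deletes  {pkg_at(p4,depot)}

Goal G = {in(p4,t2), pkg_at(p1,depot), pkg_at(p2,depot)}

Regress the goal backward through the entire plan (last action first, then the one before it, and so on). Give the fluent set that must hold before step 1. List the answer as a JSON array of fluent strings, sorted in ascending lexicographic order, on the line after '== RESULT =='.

Work backward from the goal:
  through step 4 (load(p4,t2,depot)): drop {in(p4,t2)}, keep {pkg_at(p1,depot), pkg_at(p2,depot)}, require {pkg_at(p4,depot), truck_at(t2,depot)}
    → {pkg_at(p1,depot), pkg_at(p2,depot), pkg_at(p4,depot), truck_at(t2,depot)}
  through step 3 (unload(p2,t2,depot)): drop {pkg_at(p2,depot)}, keep {pkg_at(p1,depot), pkg_at(p4,depot), truck_at(t2,depot)}, require {in(p2,t2), truck_at(t2,depot)}
    → {in(p2,t2), pkg_at(p1,depot), pkg_at(p4,depot), truck_at(t2,depot)}
  through step 2 (unload(p4,t2,depot)): drop {pkg_at(p4,depot)}, keep {in(p2,t2), pkg_at(p1,depot), truck_at(t2,depot)}, require {in(p4,t2), truck_at(t2,depot)}
    → {in(p2,t2), in(p4,t2), pkg_at(p1,depot), truck_at(t2,depot)}
  through step 1 (load(p2,t2,depot)): drop {in(p2,t2)}, keep {in(p4,t2), pkg_at(p1,depot), truck_at(t2,depot)}, require {pkg_at(p2,depot), truck_at(t2,depot)}
    → {in(p4,t2), pkg_at(p1,depot), pkg_at(p2,depot), truck_at(t2,depot)}

== RESULT ==
["in(p4,t2)", "pkg_at(p1,depot)", "pkg_at(p2,depot)", "truck_at(t2,depot)"]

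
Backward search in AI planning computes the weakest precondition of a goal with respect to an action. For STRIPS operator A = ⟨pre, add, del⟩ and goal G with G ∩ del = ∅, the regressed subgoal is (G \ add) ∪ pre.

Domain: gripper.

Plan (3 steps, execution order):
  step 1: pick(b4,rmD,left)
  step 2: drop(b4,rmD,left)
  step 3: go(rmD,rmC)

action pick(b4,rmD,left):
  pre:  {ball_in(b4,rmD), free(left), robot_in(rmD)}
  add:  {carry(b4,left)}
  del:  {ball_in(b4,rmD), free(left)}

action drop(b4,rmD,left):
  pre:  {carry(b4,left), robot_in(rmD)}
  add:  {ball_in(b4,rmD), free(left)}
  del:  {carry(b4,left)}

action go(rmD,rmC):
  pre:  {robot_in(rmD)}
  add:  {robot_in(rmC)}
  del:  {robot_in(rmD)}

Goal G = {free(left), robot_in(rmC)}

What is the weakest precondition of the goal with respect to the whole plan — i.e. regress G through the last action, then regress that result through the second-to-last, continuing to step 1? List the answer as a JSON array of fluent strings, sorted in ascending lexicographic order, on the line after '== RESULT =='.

Work backward from the goal:
  through step 3 (go(rmD,rmC)): drop {robot_in(rmC)}, keep {free(left)}, require {robot_in(rmD)}
    → {free(left), robot_in(rmD)}
  through step 2 (drop(b4,rmD,left)): drop {free(left)}, keep {robot_in(rmD)}, require {carry(b4,left), robot_in(rmD)}
    → {carry(b4,left), robot_in(rmD)}
  through step 1 (pick(b4,rmD,left)): drop {carry(b4,left)}, keep {robot_in(rmD)}, require {ball_in(b4,rmD), free(left), robot_in(rmD)}
    → {ball_in(b4,rmD), free(left), robot_in(rmD)}

== RESULT ==
["ball_in(b4,rmD)", "free(left)", "robot_in(rmD)"]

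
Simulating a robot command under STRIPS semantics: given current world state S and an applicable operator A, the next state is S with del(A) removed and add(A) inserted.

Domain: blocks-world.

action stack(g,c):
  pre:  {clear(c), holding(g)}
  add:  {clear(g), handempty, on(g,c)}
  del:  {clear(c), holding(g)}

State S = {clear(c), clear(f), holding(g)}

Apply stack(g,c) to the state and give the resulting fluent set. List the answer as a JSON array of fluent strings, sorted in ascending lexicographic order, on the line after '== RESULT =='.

Progress:
  pre ⊆ S: {clear(c), holding(g)} ⊆ S  — applicable
  S \ del = {clear(f)}
  ∪ add   = {clear(f), clear(g), handempty, on(g,c)}

== RESULT ==
["clear(f)", "clear(g)", "handempty", "on(g,c)"]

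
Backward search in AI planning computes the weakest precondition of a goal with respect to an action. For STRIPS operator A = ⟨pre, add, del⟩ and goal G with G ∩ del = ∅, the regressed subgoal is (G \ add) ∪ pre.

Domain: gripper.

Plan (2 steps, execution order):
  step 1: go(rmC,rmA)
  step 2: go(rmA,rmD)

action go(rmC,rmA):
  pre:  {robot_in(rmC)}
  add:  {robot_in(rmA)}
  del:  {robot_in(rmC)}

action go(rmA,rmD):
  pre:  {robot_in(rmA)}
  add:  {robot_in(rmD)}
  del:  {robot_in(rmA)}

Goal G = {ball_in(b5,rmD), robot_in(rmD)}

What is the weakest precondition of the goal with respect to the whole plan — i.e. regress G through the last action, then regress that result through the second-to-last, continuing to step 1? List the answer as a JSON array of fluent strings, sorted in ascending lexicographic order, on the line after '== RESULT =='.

Regress step by step:
  through step 2 (go(rmA,rmD)): drop {robot_in(rmD)}, keep {ball_in(b5,rmD)}, require {robot_in(rmA)}
    → {ball_in(b5,rmD), robot_in(rmA)}
  through step 1 (go(rmC,rmA)): drop {robot_in(rmA)}, keep {ball_in(b5,rmD)}, require {robot_in(rmC)}
    → {ball_in(b5,rmD), robot_in(rmC)}

== RESULT ==
["ball_in(b5,rmD)", "robot_in(rmC)"]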